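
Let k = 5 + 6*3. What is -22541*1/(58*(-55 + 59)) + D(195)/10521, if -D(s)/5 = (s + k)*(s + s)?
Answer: -111925687/813624 ≈ -137.56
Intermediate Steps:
k = 23 (k = 5 + 18 = 23)
D(s) = -10*s*(23 + s) (D(s) = -5*(s + 23)*(s + s) = -5*(23 + s)*2*s = -10*s*(23 + s))
-22541*1/(58*(-55 + 59)) + D(195)/10521 = -22541*1/(58*(-55 + 59)) - 10*195*(23 + 195)/10521 = -22541/(4*58) - 10*195*218*(1/10521) = -22541/232 - 425100*1/10521 = -22541*1/232 - 141700/3507 = -22541/232 - 141700/3507 = -111925687/813624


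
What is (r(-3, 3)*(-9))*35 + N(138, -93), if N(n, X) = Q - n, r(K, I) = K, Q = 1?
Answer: 808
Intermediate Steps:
N(n, X) = 1 - n
(r(-3, 3)*(-9))*35 + N(138, -93) = -3*(-9)*35 + (1 - 1*138) = 27*35 + (1 - 138) = 945 - 137 = 808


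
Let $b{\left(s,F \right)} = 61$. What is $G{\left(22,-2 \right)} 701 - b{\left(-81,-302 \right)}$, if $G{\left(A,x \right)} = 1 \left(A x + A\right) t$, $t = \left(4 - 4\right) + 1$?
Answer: $-15483$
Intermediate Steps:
$t = 1$ ($t = 0 + 1 = 1$)
$G{\left(A,x \right)} = A + A x$ ($G{\left(A,x \right)} = 1 \left(A x + A\right) 1 = 1 \left(A + A x\right) 1 = \left(A + A x\right) 1 = A + A x$)
$G{\left(22,-2 \right)} 701 - b{\left(-81,-302 \right)} = 22 \left(1 - 2\right) 701 - 61 = 22 \left(-1\right) 701 - 61 = \left(-22\right) 701 - 61 = -15422 - 61 = -15483$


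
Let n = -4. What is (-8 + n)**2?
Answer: 144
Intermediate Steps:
(-8 + n)**2 = (-8 - 4)**2 = (-12)**2 = 144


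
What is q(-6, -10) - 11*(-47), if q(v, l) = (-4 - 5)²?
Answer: 598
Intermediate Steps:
q(v, l) = 81 (q(v, l) = (-9)² = 81)
q(-6, -10) - 11*(-47) = 81 - 11*(-47) = 81 + 517 = 598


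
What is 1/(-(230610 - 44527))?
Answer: -1/186083 ≈ -5.3739e-6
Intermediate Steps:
1/(-(230610 - 44527)) = 1/(-1*186083) = 1/(-186083) = -1/186083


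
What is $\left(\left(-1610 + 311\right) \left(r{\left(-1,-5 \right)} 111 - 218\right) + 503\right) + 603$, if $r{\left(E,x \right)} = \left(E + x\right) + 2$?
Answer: $861044$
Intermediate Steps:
$r{\left(E,x \right)} = 2 + E + x$
$\left(\left(-1610 + 311\right) \left(r{\left(-1,-5 \right)} 111 - 218\right) + 503\right) + 603 = \left(\left(-1610 + 311\right) \left(\left(2 - 1 - 5\right) 111 - 218\right) + 503\right) + 603 = \left(- 1299 \left(\left(-4\right) 111 - 218\right) + 503\right) + 603 = \left(- 1299 \left(-444 - 218\right) + 503\right) + 603 = \left(\left(-1299\right) \left(-662\right) + 503\right) + 603 = \left(859938 + 503\right) + 603 = 860441 + 603 = 861044$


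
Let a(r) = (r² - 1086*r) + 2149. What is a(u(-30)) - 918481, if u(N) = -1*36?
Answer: -875940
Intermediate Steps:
u(N) = -36
a(r) = 2149 + r² - 1086*r
a(u(-30)) - 918481 = (2149 + (-36)² - 1086*(-36)) - 918481 = (2149 + 1296 + 39096) - 918481 = 42541 - 918481 = -875940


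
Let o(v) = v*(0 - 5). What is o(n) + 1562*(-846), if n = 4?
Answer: -1321472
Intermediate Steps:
o(v) = -5*v (o(v) = v*(-5) = -5*v)
o(n) + 1562*(-846) = -5*4 + 1562*(-846) = -20 - 1321452 = -1321472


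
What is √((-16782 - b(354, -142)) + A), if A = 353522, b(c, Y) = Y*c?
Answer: 8*√6047 ≈ 622.10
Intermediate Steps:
√((-16782 - b(354, -142)) + A) = √((-16782 - (-142)*354) + 353522) = √((-16782 - 1*(-50268)) + 353522) = √((-16782 + 50268) + 353522) = √(33486 + 353522) = √387008 = 8*√6047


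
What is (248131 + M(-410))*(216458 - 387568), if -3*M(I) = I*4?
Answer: -127653706630/3 ≈ -4.2551e+10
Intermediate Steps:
M(I) = -4*I/3 (M(I) = -I*4/3 = -4*I/3)
(248131 + M(-410))*(216458 - 387568) = (248131 - 4/3*(-410))*(216458 - 387568) = (248131 + 1640/3)*(-171110) = (746033/3)*(-171110) = -127653706630/3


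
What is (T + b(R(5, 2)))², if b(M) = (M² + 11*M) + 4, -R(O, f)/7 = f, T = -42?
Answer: 16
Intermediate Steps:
R(O, f) = -7*f
b(M) = 4 + M² + 11*M
(T + b(R(5, 2)))² = (-42 + (4 + (-7*2)² + 11*(-7*2)))² = (-42 + (4 + (-14)² + 11*(-14)))² = (-42 + (4 + 196 - 154))² = (-42 + 46)² = 4² = 16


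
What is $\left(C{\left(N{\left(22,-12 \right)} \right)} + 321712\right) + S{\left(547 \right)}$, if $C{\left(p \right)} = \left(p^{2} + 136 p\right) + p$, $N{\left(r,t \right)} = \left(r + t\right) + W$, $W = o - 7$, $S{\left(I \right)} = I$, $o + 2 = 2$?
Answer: $322679$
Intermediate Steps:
$o = 0$ ($o = -2 + 2 = 0$)
$W = -7$ ($W = 0 - 7 = -7$)
$N{\left(r,t \right)} = -7 + r + t$ ($N{\left(r,t \right)} = \left(r + t\right) - 7 = -7 + r + t$)
$C{\left(p \right)} = p^{2} + 137 p$
$\left(C{\left(N{\left(22,-12 \right)} \right)} + 321712\right) + S{\left(547 \right)} = \left(\left(-7 + 22 - 12\right) \left(137 - -3\right) + 321712\right) + 547 = \left(3 \left(137 + 3\right) + 321712\right) + 547 = \left(3 \cdot 140 + 321712\right) + 547 = \left(420 + 321712\right) + 547 = 322132 + 547 = 322679$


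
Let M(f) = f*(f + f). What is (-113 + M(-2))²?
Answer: 11025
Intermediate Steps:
M(f) = 2*f² (M(f) = f*(2*f) = 2*f²)
(-113 + M(-2))² = (-113 + 2*(-2)²)² = (-113 + 2*4)² = (-113 + 8)² = (-105)² = 11025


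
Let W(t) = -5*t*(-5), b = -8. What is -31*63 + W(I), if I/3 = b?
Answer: -2553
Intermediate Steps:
I = -24 (I = 3*(-8) = -24)
W(t) = 25*t
-31*63 + W(I) = -31*63 + 25*(-24) = -1953 - 600 = -2553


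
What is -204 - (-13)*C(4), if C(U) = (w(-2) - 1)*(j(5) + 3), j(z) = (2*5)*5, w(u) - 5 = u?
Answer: 1174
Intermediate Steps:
w(u) = 5 + u
j(z) = 50 (j(z) = 10*5 = 50)
C(U) = 106 (C(U) = ((5 - 2) - 1)*(50 + 3) = (3 - 1)*53 = 2*53 = 106)
-204 - (-13)*C(4) = -204 - (-13)*106 = -204 - 1*(-1378) = -204 + 1378 = 1174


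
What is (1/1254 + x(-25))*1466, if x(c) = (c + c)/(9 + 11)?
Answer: -2297222/627 ≈ -3663.8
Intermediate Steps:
x(c) = c/10 (x(c) = (2*c)/20 = (2*c)*(1/20) = c/10)
(1/1254 + x(-25))*1466 = (1/1254 + (1/10)*(-25))*1466 = (1/1254 - 5/2)*1466 = -1567/627*1466 = -2297222/627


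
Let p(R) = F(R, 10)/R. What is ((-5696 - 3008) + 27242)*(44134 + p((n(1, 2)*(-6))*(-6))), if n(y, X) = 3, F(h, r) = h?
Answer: 818174630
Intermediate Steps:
p(R) = 1 (p(R) = R/R = 1)
((-5696 - 3008) + 27242)*(44134 + p((n(1, 2)*(-6))*(-6))) = ((-5696 - 3008) + 27242)*(44134 + 1) = (-8704 + 27242)*44135 = 18538*44135 = 818174630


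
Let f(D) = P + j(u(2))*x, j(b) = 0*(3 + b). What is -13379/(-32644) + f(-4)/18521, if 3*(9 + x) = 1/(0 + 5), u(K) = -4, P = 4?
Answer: 247923035/604599524 ≈ 0.41006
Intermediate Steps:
j(b) = 0
x = -134/15 (x = -9 + 1/(3*(0 + 5)) = -9 + (⅓)/5 = -9 + (⅓)*(⅕) = -9 + 1/15 = -134/15 ≈ -8.9333)
f(D) = 4 (f(D) = 4 + 0*(-134/15) = 4 + 0 = 4)
-13379/(-32644) + f(-4)/18521 = -13379/(-32644) + 4/18521 = -13379*(-1/32644) + 4*(1/18521) = 13379/32644 + 4/18521 = 247923035/604599524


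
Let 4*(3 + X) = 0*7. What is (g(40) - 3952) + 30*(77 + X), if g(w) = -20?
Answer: -1752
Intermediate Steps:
X = -3 (X = -3 + (0*7)/4 = -3 + (¼)*0 = -3 + 0 = -3)
(g(40) - 3952) + 30*(77 + X) = (-20 - 3952) + 30*(77 - 3) = -3972 + 30*74 = -3972 + 2220 = -1752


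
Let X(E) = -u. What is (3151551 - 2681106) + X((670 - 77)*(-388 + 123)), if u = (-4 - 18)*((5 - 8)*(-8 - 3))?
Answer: 471171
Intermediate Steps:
u = -726 (u = -(-66)*(-11) = -22*33 = -726)
X(E) = 726 (X(E) = -1*(-726) = 726)
(3151551 - 2681106) + X((670 - 77)*(-388 + 123)) = (3151551 - 2681106) + 726 = 470445 + 726 = 471171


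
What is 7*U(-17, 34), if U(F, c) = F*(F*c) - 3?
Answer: 68761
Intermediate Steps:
U(F, c) = -3 + c*F² (U(F, c) = c*F² - 3 = -3 + c*F²)
7*U(-17, 34) = 7*(-3 + 34*(-17)²) = 7*(-3 + 34*289) = 7*(-3 + 9826) = 7*9823 = 68761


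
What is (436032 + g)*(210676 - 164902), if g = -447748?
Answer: -536288184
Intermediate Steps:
(436032 + g)*(210676 - 164902) = (436032 - 447748)*(210676 - 164902) = -11716*45774 = -536288184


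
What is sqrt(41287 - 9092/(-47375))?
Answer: sqrt(3706583458715)/9475 ≈ 203.19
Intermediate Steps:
sqrt(41287 - 9092/(-47375)) = sqrt(41287 - 9092*(-1/47375)) = sqrt(41287 + 9092/47375) = sqrt(1955980717/47375) = sqrt(3706583458715)/9475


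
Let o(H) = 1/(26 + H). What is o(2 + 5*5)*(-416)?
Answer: -416/53 ≈ -7.8491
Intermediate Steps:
o(2 + 5*5)*(-416) = -416/(26 + (2 + 5*5)) = -416/(26 + (2 + 25)) = -416/(26 + 27) = -416/53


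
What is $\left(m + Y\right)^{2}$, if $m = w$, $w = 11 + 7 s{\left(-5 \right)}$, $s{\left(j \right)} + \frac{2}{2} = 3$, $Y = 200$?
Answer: $50625$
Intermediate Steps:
$s{\left(j \right)} = 2$ ($s{\left(j \right)} = -1 + 3 = 2$)
$w = 25$ ($w = 11 + 7 \cdot 2 = 11 + 14 = 25$)
$m = 25$
$\left(m + Y\right)^{2} = \left(25 + 200\right)^{2} = 225^{2} = 50625$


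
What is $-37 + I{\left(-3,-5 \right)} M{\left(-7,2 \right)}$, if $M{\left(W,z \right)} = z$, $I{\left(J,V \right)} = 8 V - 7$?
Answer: $-131$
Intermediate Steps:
$I{\left(J,V \right)} = -7 + 8 V$
$-37 + I{\left(-3,-5 \right)} M{\left(-7,2 \right)} = -37 + \left(-7 + 8 \left(-5\right)\right) 2 = -37 + \left(-7 - 40\right) 2 = -37 - 94 = -131$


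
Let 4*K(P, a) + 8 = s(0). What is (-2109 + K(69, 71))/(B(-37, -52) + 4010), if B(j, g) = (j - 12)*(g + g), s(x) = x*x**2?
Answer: -2111/9106 ≈ -0.23183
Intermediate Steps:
s(x) = x**3
B(j, g) = 2*g*(-12 + j) (B(j, g) = (-12 + j)*(2*g) = 2*g*(-12 + j))
K(P, a) = -2 (K(P, a) = -2 + (1/4)*0**3 = -2 + (1/4)*0 = -2 + 0 = -2)
(-2109 + K(69, 71))/(B(-37, -52) + 4010) = (-2109 - 2)/(2*(-52)*(-12 - 37) + 4010) = -2111/(2*(-52)*(-49) + 4010) = -2111/(5096 + 4010) = -2111/9106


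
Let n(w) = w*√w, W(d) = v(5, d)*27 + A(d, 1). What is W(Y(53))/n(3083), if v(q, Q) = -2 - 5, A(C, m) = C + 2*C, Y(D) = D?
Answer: -30*√3083/9504889 ≈ -0.00017525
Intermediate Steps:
A(C, m) = 3*C
v(q, Q) = -7
W(d) = -189 + 3*d (W(d) = -7*27 + 3*d = -189 + 3*d)
n(w) = w^(3/2)
W(Y(53))/n(3083) = (-189 + 3*53)/(3083^(3/2)) = (-189 + 159)/((3083*√3083)) = -30*√3083/9504889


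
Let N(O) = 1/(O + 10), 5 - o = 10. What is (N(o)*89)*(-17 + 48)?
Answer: 2759/5 ≈ 551.80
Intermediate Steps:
o = -5 (o = 5 - 1*10 = 5 - 10 = -5)
N(O) = 1/(10 + O)
(N(o)*89)*(-17 + 48) = (89/(10 - 5))*(-17 + 48) = (89/5)*31 = 2759/5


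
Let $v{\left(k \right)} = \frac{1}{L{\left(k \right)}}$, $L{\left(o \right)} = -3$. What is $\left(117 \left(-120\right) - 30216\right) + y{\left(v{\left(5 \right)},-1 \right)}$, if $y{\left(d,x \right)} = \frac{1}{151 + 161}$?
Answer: $- \frac{13807871}{312} \approx -44256.0$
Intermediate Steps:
$v{\left(k \right)} = - \frac{1}{3}$ ($v{\left(k \right)} = \frac{1}{-3} = - \frac{1}{3}$)
$y{\left(d,x \right)} = \frac{1}{312}$
$\left(117 \left(-120\right) - 30216\right) + y{\left(v{\left(5 \right)},-1 \right)} = \left(117 \left(-120\right) - 30216\right) + \frac{1}{312} = \left(-14040 - 30216\right) + \frac{1}{312} = -44256 + \frac{1}{312} = - \frac{13807871}{312}$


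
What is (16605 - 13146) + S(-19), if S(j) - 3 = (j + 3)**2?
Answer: 3718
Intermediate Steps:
S(j) = 3 + (3 + j)**2 (S(j) = 3 + (j + 3)**2 = 3 + (3 + j)**2)
(16605 - 13146) + S(-19) = (16605 - 13146) + (3 + (3 - 19)**2) = 3459 + (3 + (-16)**2) = 3459 + (3 + 256) = 3459 + 259 = 3718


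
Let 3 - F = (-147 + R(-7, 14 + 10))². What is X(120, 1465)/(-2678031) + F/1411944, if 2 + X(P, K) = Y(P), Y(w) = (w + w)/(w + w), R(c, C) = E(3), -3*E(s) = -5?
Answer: -56555329627/3781229802264 ≈ -0.014957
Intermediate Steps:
E(s) = 5/3 (E(s) = -⅓*(-5) = 5/3)
R(c, C) = 5/3
Y(w) = 1 (Y(w) = (2*w)/((2*w)) = (2*w)*(1/(2*w)) = 1)
F = -190069/9 (F = 3 - (-147 + 5/3)² = 3 - (-436/3)² = 3 - 1*190096/9 = 3 - 190096/9 = -190069/9 ≈ -21119.)
X(P, K) = -1 (X(P, K) = -2 + 1 = -1)
X(120, 1465)/(-2678031) + F/1411944 = -1/(-2678031) - 190069/9/1411944 = -1*(-1/2678031) - 190069/9*1/1411944 = 1/2678031 - 190069/12707496 = -56555329627/3781229802264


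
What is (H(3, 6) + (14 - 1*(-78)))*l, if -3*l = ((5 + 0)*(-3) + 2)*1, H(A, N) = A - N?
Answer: 1157/3 ≈ 385.67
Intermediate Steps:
l = 13/3 (l = -((5 + 0)*(-3) + 2)/3 = -(5*(-3) + 2)/3 = -(-15 + 2)/3 = -(-13)/3 = -⅓*(-13) = 13/3 ≈ 4.3333)
(H(3, 6) + (14 - 1*(-78)))*l = ((3 - 1*6) + (14 - 1*(-78)))*(13/3) = ((3 - 6) + (14 + 78))*(13/3) = (-3 + 92)*(13/3) = 89*(13/3) = 1157/3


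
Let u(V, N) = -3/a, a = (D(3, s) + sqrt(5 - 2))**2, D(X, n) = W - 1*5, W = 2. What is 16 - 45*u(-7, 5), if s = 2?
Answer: 61 + 45*sqrt(3)/2 ≈ 99.971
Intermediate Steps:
D(X, n) = -3 (D(X, n) = 2 - 1*5 = 2 - 5 = -3)
a = (-3 + sqrt(3))**2 (a = (-3 + sqrt(5 - 2))**2 = (-3 + sqrt(3))**2 ≈ 1.6077)
u(V, N) = -3/(-3 + sqrt(3))**2
16 - 45*u(-7, 5) = 16 - 45*(-1 - sqrt(3)/2) = 16 + (45 + 45*sqrt(3)/2) = 61 + 45*sqrt(3)/2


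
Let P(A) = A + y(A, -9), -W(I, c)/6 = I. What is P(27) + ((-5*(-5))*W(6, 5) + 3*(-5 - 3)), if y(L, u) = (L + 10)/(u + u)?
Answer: -16183/18 ≈ -899.06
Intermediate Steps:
y(L, u) = (10 + L)/(2*u) (y(L, u) = (10 + L)/((2*u)) = (10 + L)*(1/(2*u)) = (10 + L)/(2*u))
W(I, c) = -6*I
P(A) = -5/9 + 17*A/18 (P(A) = A + (½)*(10 + A)/(-9) = A + (½)*(-⅑)*(10 + A) = A + (-5/9 - A/18) = -5/9 + 17*A/18)
P(27) + ((-5*(-5))*W(6, 5) + 3*(-5 - 3)) = (-5/9 + (17/18)*27) + ((-5*(-5))*(-6*6) + 3*(-5 - 3)) = (-5/9 + 51/2) + (25*(-36) + 3*(-8)) = 449/18 + (-900 - 24) = 449/18 - 924 = -16183/18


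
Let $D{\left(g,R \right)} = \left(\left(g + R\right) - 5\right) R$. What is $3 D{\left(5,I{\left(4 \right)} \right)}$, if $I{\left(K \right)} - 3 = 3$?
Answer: $108$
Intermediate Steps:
$I{\left(K \right)} = 6$ ($I{\left(K \right)} = 3 + 3 = 6$)
$D{\left(g,R \right)} = R \left(-5 + R + g\right)$ ($D{\left(g,R \right)} = \left(\left(R + g\right) - 5\right) R = \left(-5 + R + g\right) R = R \left(-5 + R + g\right)$)
$3 D{\left(5,I{\left(4 \right)} \right)} = 3 \cdot 6 \left(-5 + 6 + 5\right) = 3 \cdot 6 \cdot 6 = 3 \cdot 36 = 108$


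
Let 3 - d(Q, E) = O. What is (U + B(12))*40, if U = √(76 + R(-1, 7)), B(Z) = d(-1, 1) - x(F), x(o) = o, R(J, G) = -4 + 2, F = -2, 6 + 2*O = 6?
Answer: 200 + 40*√74 ≈ 544.09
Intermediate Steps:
O = 0 (O = -3 + (½)*6 = -3 + 3 = 0)
d(Q, E) = 3 (d(Q, E) = 3 - 1*0 = 3 + 0 = 3)
R(J, G) = -2
B(Z) = 5 (B(Z) = 3 - 1*(-2) = 3 + 2 = 5)
U = √74 (U = √(76 - 2) = √74 ≈ 8.6023)
(U + B(12))*40 = (√74 + 5)*40 = (5 + √74)*40 = 200 + 40*√74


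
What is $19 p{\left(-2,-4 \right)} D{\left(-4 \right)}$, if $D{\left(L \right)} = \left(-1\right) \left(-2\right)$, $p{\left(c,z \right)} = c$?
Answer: $-76$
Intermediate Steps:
$D{\left(L \right)} = 2$
$19 p{\left(-2,-4 \right)} D{\left(-4 \right)} = 19 \left(-2\right) 2 = \left(-38\right) 2 = -76$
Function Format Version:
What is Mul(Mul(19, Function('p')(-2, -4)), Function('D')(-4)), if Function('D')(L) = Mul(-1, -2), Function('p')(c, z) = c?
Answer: -76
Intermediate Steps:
Function('D')(L) = 2
Mul(Mul(19, Function('p')(-2, -4)), Function('D')(-4)) = Mul(Mul(19, -2), 2) = Mul(-38, 2) = -76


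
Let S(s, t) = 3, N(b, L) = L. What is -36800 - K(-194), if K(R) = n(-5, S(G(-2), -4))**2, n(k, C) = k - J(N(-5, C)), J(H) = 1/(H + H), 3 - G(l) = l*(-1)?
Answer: -1325761/36 ≈ -36827.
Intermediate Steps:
G(l) = 3 + l (G(l) = 3 - l*(-1) = 3 - (-1)*l = 3 + l)
J(H) = 1/(2*H)
n(k, C) = k - 1/(2*C)
K(R) = 961/36 (K(R) = (-5 - 1/2/3)**2 = (-5 - 1/2*1/3)**2 = (-5 - 1/6)**2 = (-31/6)**2 = 961/36)
-36800 - K(-194) = -36800 - 1*961/36 = -36800 - 961/36 = -1325761/36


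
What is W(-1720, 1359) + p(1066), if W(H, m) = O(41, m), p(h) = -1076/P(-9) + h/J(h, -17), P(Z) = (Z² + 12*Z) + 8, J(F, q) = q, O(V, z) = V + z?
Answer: 450238/323 ≈ 1393.9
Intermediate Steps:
P(Z) = 8 + Z² + 12*Z
p(h) = 1076/19 - h/17 (p(h) = -1076/(8 + (-9)² + 12*(-9)) + h/(-17) = -1076/(8 + 81 - 108) + h*(-1/17) = -1076/(-19) - h/17 = -1076*(-1/19) - h/17 = 1076/19 - h/17)
W(H, m) = 41 + m
W(-1720, 1359) + p(1066) = (41 + 1359) + (1076/19 - 1/17*1066) = 1400 + (1076/19 - 1066/17) = 1400 - 1962/323 = 450238/323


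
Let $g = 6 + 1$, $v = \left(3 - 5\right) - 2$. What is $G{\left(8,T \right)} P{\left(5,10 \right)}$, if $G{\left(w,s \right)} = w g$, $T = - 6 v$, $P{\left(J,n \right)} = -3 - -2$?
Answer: $-56$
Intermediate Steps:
$P{\left(J,n \right)} = -1$ ($P{\left(J,n \right)} = -3 + 2 = -1$)
$v = -4$ ($v = -2 - 2 = -4$)
$g = 7$
$T = 24$ ($T = \left(-6\right) \left(-4\right) = 24$)
$G{\left(w,s \right)} = 7 w$ ($G{\left(w,s \right)} = w 7 = 7 w$)
$G{\left(8,T \right)} P{\left(5,10 \right)} = 7 \cdot 8 \left(-1\right) = 56 \left(-1\right) = -56$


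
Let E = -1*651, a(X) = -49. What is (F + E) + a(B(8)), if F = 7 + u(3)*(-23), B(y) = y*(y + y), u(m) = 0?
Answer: -693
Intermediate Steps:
B(y) = 2*y² (B(y) = y*(2*y) = 2*y²)
E = -651
F = 7 (F = 7 + 0*(-23) = 7 + 0 = 7)
(F + E) + a(B(8)) = (7 - 651) - 49 = -644 - 49 = -693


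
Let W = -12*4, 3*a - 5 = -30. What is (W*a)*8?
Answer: 3200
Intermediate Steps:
a = -25/3 (a = 5/3 + (1/3)*(-30) = 5/3 - 10 = -25/3 ≈ -8.3333)
W = -48
(W*a)*8 = -48*(-25/3)*8 = 400*8 = 3200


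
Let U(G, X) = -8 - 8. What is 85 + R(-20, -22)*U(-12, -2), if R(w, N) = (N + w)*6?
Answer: 4117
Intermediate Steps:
U(G, X) = -16
R(w, N) = 6*N + 6*w
85 + R(-20, -22)*U(-12, -2) = 85 + (6*(-22) + 6*(-20))*(-16) = 85 + (-132 - 120)*(-16) = 85 - 252*(-16) = 85 + 4032 = 4117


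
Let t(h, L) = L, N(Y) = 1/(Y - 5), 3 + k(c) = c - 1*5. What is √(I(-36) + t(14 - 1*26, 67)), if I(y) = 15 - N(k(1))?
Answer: √2955/6 ≈ 9.0600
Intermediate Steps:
k(c) = -8 + c (k(c) = -3 + (c - 1*5) = -3 + (c - 5) = -3 + (-5 + c) = -8 + c)
N(Y) = 1/(-5 + Y)
I(y) = 181/12 (I(y) = 15 - 1/(-5 + (-8 + 1)) = 15 - 1/(-5 - 7) = 15 - 1/(-12) = 15 - 1*(-1/12) = 15 + 1/12 = 181/12)
√(I(-36) + t(14 - 1*26, 67)) = √(181/12 + 67) = √(985/12) = √2955/6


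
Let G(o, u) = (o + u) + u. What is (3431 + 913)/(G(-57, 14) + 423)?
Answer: 2172/197 ≈ 11.025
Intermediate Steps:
G(o, u) = o + 2*u
(3431 + 913)/(G(-57, 14) + 423) = (3431 + 913)/((-57 + 2*14) + 423) = 4344/((-57 + 28) + 423) = 4344/(-29 + 423) = 4344/394 = 4344*(1/394) = 2172/197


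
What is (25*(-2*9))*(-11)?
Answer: 4950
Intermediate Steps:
(25*(-2*9))*(-11) = (25*(-18))*(-11) = -450*(-11) = 4950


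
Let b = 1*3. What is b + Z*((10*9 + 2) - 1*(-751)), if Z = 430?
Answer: 362493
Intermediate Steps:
b = 3
b + Z*((10*9 + 2) - 1*(-751)) = 3 + 430*((10*9 + 2) - 1*(-751)) = 3 + 430*((90 + 2) + 751) = 3 + 430*(92 + 751) = 3 + 430*843 = 3 + 362490 = 362493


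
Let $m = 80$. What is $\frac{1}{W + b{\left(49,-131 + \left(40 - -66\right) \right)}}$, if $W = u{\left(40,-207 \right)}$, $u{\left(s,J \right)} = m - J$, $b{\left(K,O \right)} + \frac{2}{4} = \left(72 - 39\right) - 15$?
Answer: $\frac{2}{609} \approx 0.0032841$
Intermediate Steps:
$b{\left(K,O \right)} = \frac{35}{2}$ ($b{\left(K,O \right)} = - \frac{1}{2} + \left(\left(72 - 39\right) - 15\right) = - \frac{1}{2} + \left(33 - 15\right) = - \frac{1}{2} + 18 = \frac{35}{2}$)
$u{\left(s,J \right)} = 80 - J$
$W = 287$ ($W = 80 - -207 = 80 + 207 = 287$)
$\frac{1}{W + b{\left(49,-131 + \left(40 - -66\right) \right)}} = \frac{1}{287 + \frac{35}{2}} = \frac{1}{\frac{609}{2}} = \frac{2}{609}$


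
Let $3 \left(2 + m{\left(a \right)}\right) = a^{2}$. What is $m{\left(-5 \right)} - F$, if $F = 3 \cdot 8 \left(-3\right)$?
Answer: $\frac{235}{3} \approx 78.333$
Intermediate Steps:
$F = -72$ ($F = 24 \left(-3\right) = -72$)
$m{\left(a \right)} = -2 + \frac{a^{2}}{3}$
$m{\left(-5 \right)} - F = \left(-2 + \frac{\left(-5\right)^{2}}{3}\right) - -72 = \left(-2 + \frac{1}{3} \cdot 25\right) + 72 = \left(-2 + \frac{25}{3}\right) + 72 = \frac{19}{3} + 72 = \frac{235}{3}$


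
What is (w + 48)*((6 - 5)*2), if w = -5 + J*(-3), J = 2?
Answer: 74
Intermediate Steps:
w = -11 (w = -5 + 2*(-3) = -5 - 6 = -11)
(w + 48)*((6 - 5)*2) = (-11 + 48)*((6 - 5)*2) = 37*(1*2) = 37*2 = 74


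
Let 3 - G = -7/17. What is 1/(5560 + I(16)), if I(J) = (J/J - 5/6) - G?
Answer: 102/566789 ≈ 0.00017996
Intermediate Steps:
G = 58/17 (G = 3 - (-7)/17 = 3 - 1*(-7/17) = 3 + 7/17 = 58/17 ≈ 3.4118)
I(J) = -331/102 (I(J) = (J/J - 5/6) - 1*58/17 = (1 - 5*⅙) - 58/17 = (1 - ⅚) - 58/17 = ⅙ - 58/17 = -331/102)
1/(5560 + I(16)) = 1/(5560 - 331/102) = 1/(566789/102) = 102/566789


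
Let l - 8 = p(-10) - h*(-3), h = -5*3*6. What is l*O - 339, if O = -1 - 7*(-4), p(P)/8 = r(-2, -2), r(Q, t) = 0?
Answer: -7413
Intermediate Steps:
p(P) = 0 (p(P) = 8*0 = 0)
O = 27 (O = -1 + 28 = 27)
h = -90 (h = -15*6 = -90)
l = -262 (l = 8 + (0 - (-90)*(-3)) = 8 + (0 - 1*270) = 8 + (0 - 270) = 8 - 270 = -262)
l*O - 339 = -262*27 - 339 = -7074 - 339 = -7413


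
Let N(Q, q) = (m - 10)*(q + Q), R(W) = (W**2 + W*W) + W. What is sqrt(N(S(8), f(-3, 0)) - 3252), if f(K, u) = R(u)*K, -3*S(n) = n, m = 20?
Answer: 2*I*sqrt(7377)/3 ≈ 57.26*I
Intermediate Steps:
R(W) = W + 2*W**2 (R(W) = (W**2 + W**2) + W = 2*W**2 + W = W + 2*W**2)
S(n) = -n/3
f(K, u) = K*u*(1 + 2*u) (f(K, u) = (u*(1 + 2*u))*K = K*u*(1 + 2*u))
N(Q, q) = 10*Q + 10*q (N(Q, q) = (20 - 10)*(q + Q) = 10*(Q + q) = 10*Q + 10*q)
sqrt(N(S(8), f(-3, 0)) - 3252) = sqrt((10*(-1/3*8) + 10*(-3*0*(1 + 2*0))) - 3252) = sqrt((10*(-8/3) + 10*(-3*0*(1 + 0))) - 3252) = sqrt((-80/3 + 10*(-3*0*1)) - 3252) = sqrt((-80/3 + 10*0) - 3252) = sqrt((-80/3 + 0) - 3252) = sqrt(-80/3 - 3252) = sqrt(-9836/3) = 2*I*sqrt(7377)/3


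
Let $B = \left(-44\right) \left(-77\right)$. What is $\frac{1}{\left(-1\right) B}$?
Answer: $- \frac{1}{3388} \approx -0.00029516$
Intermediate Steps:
$B = 3388$
$\frac{1}{\left(-1\right) B} = \frac{1}{\left(-1\right) 3388} = \frac{1}{-3388} = - \frac{1}{3388}$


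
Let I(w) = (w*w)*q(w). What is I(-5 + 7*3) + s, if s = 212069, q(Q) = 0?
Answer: 212069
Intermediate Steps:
I(w) = 0 (I(w) = (w*w)*0 = w**2*0 = 0)
I(-5 + 7*3) + s = 0 + 212069 = 212069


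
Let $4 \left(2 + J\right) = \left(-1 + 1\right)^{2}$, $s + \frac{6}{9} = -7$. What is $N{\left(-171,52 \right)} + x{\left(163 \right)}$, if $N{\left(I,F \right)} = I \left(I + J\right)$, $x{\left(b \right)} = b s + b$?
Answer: $\frac{85489}{3} \approx 28496.0$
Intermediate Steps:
$s = - \frac{23}{3}$ ($s = - \frac{2}{3} - 7 = - \frac{23}{3} \approx -7.6667$)
$J = -2$ ($J = -2 + \frac{\left(-1 + 1\right)^{2}}{4} = -2 + \frac{0^{2}}{4} = -2 + \frac{1}{4} \cdot 0 = -2 + 0 = -2$)
$x{\left(b \right)} = - \frac{20 b}{3}$ ($x{\left(b \right)} = b \left(- \frac{23}{3}\right) + b = - \frac{23 b}{3} + b = - \frac{20 b}{3}$)
$N{\left(I,F \right)} = I \left(-2 + I\right)$ ($N{\left(I,F \right)} = I \left(I - 2\right) = I \left(-2 + I\right)$)
$N{\left(-171,52 \right)} + x{\left(163 \right)} = - 171 \left(-2 - 171\right) - \frac{3260}{3} = \left(-171\right) \left(-173\right) - \frac{3260}{3} = 29583 - \frac{3260}{3} = \frac{85489}{3}$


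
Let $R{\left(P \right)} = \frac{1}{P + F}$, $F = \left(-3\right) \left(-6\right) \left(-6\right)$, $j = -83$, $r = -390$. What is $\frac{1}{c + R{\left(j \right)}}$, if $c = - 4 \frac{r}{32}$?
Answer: $\frac{764}{37241} \approx 0.020515$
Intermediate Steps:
$c = \frac{195}{4}$ ($c = - 4 \left(- \frac{390}{32}\right) = - 4 \left(\left(-390\right) \frac{1}{32}\right) = \left(-4\right) \left(- \frac{195}{16}\right) = \frac{195}{4} \approx 48.75$)
$F = -108$ ($F = 18 \left(-6\right) = -108$)
$R{\left(P \right)} = \frac{1}{-108 + P}$ ($R{\left(P \right)} = \frac{1}{P - 108} = \frac{1}{-108 + P}$)
$\frac{1}{c + R{\left(j \right)}} = \frac{1}{\frac{195}{4} + \frac{1}{-108 - 83}} = \frac{1}{\frac{195}{4} + \frac{1}{-191}} = \frac{1}{\frac{195}{4} - \frac{1}{191}} = \frac{1}{\frac{37241}{764}} = \frac{764}{37241}$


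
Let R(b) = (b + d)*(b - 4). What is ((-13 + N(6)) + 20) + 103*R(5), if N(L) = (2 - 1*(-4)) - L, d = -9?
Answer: -405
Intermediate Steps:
N(L) = 6 - L (N(L) = (2 + 4) - L = 6 - L)
R(b) = (-9 + b)*(-4 + b) (R(b) = (b - 9)*(b - 4) = (-9 + b)*(-4 + b))
((-13 + N(6)) + 20) + 103*R(5) = ((-13 + (6 - 1*6)) + 20) + 103*(36 + 5**2 - 13*5) = ((-13 + (6 - 6)) + 20) + 103*(36 + 25 - 65) = ((-13 + 0) + 20) + 103*(-4) = (-13 + 20) - 412 = 7 - 412 = -405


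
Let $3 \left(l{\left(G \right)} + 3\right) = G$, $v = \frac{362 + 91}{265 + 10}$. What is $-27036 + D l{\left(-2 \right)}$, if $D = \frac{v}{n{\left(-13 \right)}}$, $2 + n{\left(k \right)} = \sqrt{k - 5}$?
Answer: $- \frac{7434749}{275} + \frac{453 i \sqrt{2}}{550} \approx -27035.0 + 1.1648 i$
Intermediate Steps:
$n{\left(k \right)} = -2 + \sqrt{-5 + k}$ ($n{\left(k \right)} = -2 + \sqrt{k - 5} = -2 + \sqrt{-5 + k}$)
$v = \frac{453}{275} \approx 1.6473$
$D = \frac{453}{275 \left(-2 + 3 i \sqrt{2}\right)}$ ($D = \frac{453}{275 \left(-2 + \sqrt{-5 - 13}\right)} = \frac{453}{275 \left(-2 + \sqrt{-18}\right)} = \frac{453}{275 \left(-2 + 3 i \sqrt{2}\right)} \approx -0.14975 - 0.31767 i$)
$l{\left(G \right)} = -3 + \frac{G}{3}$
$-27036 + D l{\left(-2 \right)} = -27036 + \left(- \frac{453}{3025} - \frac{1359 i \sqrt{2}}{6050}\right) \left(-3 + \frac{1}{3} \left(-2\right)\right) = -27036 + \left(- \frac{453}{3025} - \frac{1359 i \sqrt{2}}{6050}\right) \left(-3 - \frac{2}{3}\right) = -27036 + \left(- \frac{453}{3025} - \frac{1359 i \sqrt{2}}{6050}\right) \left(- \frac{11}{3}\right) = -27036 + \left(\frac{151}{275} + \frac{453 i \sqrt{2}}{550}\right) = - \frac{7434749}{275} + \frac{453 i \sqrt{2}}{550}$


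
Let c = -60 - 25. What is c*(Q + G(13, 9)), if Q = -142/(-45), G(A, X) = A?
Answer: -12359/9 ≈ -1373.2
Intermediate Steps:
c = -85
Q = 142/45 (Q = -142*(-1/45) = 142/45 ≈ 3.1556)
c*(Q + G(13, 9)) = -85*(142/45 + 13) = -85*727/45 = -12359/9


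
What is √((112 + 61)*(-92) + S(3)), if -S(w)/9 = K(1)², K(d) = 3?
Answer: I*√15997 ≈ 126.48*I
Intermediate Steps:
S(w) = -81 (S(w) = -9*3² = -9*9 = -81)
√((112 + 61)*(-92) + S(3)) = √((112 + 61)*(-92) - 81) = √(173*(-92) - 81) = √(-15916 - 81) = √(-15997) = I*√15997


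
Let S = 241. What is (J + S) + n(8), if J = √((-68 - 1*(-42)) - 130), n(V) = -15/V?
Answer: 1913/8 + 2*I*√39 ≈ 239.13 + 12.49*I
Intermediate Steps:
J = 2*I*√39 (J = √((-68 + 42) - 130) = √(-26 - 130) = √(-156) = 2*I*√39 ≈ 12.49*I)
(J + S) + n(8) = (2*I*√39 + 241) - 15/8 = (241 + 2*I*√39) - 15*⅛ = (241 + 2*I*√39) - 15/8 = 1913/8 + 2*I*√39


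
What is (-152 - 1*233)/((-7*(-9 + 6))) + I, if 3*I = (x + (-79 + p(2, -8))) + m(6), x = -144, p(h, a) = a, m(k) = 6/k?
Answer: -95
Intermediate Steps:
I = -230/3 (I = ((-144 + (-79 - 8)) + 6/6)/3 = ((-144 - 87) + 6*(⅙))/3 = (-231 + 1)/3 = (⅓)*(-230) = -230/3 ≈ -76.667)
(-152 - 1*233)/((-7*(-9 + 6))) + I = (-152 - 1*233)/((-7*(-9 + 6))) - 230/3 = (-152 - 233)/((-7*(-3))) - 230/3 = -385/21 - 230/3 = -385*1/21 - 230/3 = -55/3 - 230/3 = -95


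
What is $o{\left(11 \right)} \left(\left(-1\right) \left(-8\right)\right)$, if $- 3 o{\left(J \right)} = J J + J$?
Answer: $-352$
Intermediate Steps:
$o{\left(J \right)} = - \frac{J}{3} - \frac{J^{2}}{3}$ ($o{\left(J \right)} = - \frac{J J + J}{3} = - \frac{J^{2} + J}{3} = - \frac{J + J^{2}}{3} = - \frac{J}{3} - \frac{J^{2}}{3}$)
$o{\left(11 \right)} \left(\left(-1\right) \left(-8\right)\right) = \left(- \frac{1}{3}\right) 11 \left(1 + 11\right) \left(\left(-1\right) \left(-8\right)\right) = \left(- \frac{1}{3}\right) 11 \cdot 12 \cdot 8 = \left(-44\right) 8 = -352$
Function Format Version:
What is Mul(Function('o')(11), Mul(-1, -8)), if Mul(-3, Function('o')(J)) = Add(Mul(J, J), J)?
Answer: -352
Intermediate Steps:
Function('o')(J) = Add(Mul(Rational(-1, 3), J), Mul(Rational(-1, 3), Pow(J, 2))) (Function('o')(J) = Mul(Rational(-1, 3), Add(Mul(J, J), J)) = Mul(Rational(-1, 3), Add(Pow(J, 2), J)) = Mul(Rational(-1, 3), Add(J, Pow(J, 2))) = Add(Mul(Rational(-1, 3), J), Mul(Rational(-1, 3), Pow(J, 2))))
Mul(Function('o')(11), Mul(-1, -8)) = Mul(Mul(Rational(-1, 3), 11, Add(1, 11)), Mul(-1, -8)) = Mul(Mul(Rational(-1, 3), 11, 12), 8) = Mul(-44, 8) = -352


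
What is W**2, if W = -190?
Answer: 36100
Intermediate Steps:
W**2 = (-190)**2 = 36100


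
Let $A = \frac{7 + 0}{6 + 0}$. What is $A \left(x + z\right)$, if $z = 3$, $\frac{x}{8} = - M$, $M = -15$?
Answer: $\frac{287}{2} \approx 143.5$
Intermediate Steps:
$x = 120$ ($x = 8 \left(\left(-1\right) \left(-15\right)\right) = 8 \cdot 15 = 120$)
$A = \frac{7}{6} \approx 1.1667$
$A \left(x + z\right) = \frac{7 \left(120 + 3\right)}{6} = \frac{7}{6} \cdot 123 = \frac{287}{2}$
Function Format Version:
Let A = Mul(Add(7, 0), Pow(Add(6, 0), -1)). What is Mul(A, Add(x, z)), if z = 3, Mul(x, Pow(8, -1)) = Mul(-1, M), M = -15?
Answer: Rational(287, 2) ≈ 143.50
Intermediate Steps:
x = 120 (x = Mul(8, Mul(-1, -15)) = Mul(8, 15) = 120)
A = Rational(7, 6) (A = Mul(7, Pow(6, -1)) = Mul(7, Rational(1, 6)) = Rational(7, 6) ≈ 1.1667)
Mul(A, Add(x, z)) = Mul(Rational(7, 6), Add(120, 3)) = Mul(Rational(7, 6), 123) = Rational(287, 2)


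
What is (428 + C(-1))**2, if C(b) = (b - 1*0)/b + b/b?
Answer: 184900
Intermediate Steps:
C(b) = 2 (C(b) = (b + 0)/b + 1 = b/b + 1 = 1 + 1 = 2)
(428 + C(-1))**2 = (428 + 2)**2 = 430**2 = 184900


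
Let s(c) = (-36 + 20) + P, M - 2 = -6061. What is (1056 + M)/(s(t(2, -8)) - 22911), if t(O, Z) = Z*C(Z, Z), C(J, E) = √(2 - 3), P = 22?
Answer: 5003/22905 ≈ 0.21842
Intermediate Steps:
M = -6059 (M = 2 - 6061 = -6059)
C(J, E) = I (C(J, E) = √(-1) = I)
t(O, Z) = I*Z (t(O, Z) = Z*I = I*Z)
s(c) = 6 (s(c) = (-36 + 20) + 22 = -16 + 22 = 6)
(1056 + M)/(s(t(2, -8)) - 22911) = (1056 - 6059)/(6 - 22911) = -5003/(-22905) = -5003*(-1/22905) = 5003/22905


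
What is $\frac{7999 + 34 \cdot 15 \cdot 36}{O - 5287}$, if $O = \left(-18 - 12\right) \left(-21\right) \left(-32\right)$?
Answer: $- \frac{26359}{25447} \approx -1.0358$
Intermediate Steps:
$O = -20160$ ($O = \left(-18 - 12\right) \left(-21\right) \left(-32\right) = \left(-30\right) \left(-21\right) \left(-32\right) = 630 \left(-32\right) = -20160$)
$\frac{7999 + 34 \cdot 15 \cdot 36}{O - 5287} = \frac{7999 + 34 \cdot 15 \cdot 36}{-20160 - 5287} = \frac{7999 + 510 \cdot 36}{-25447} = \left(7999 + 18360\right) \left(- \frac{1}{25447}\right) = 26359 \left(- \frac{1}{25447}\right) = - \frac{26359}{25447}$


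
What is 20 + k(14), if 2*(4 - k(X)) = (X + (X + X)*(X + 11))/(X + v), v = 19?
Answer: 145/11 ≈ 13.182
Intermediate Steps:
k(X) = 4 - (X + 2*X*(11 + X))/(2*(19 + X)) (k(X) = 4 - (X + (X + X)*(X + 11))/(2*(X + 19)) = 4 - (X + (2*X)*(11 + X))/(2*(19 + X)) = 4 - (X + 2*X*(11 + X))/(2*(19 + X)))
20 + k(14) = 20 + (76 - 1*14² - 15/2*14)/(19 + 14) = 20 + (76 - 1*196 - 105)/33 = 20 + (76 - 196 - 105)/33 = 20 + (1/33)*(-225) = 20 - 75/11 = 145/11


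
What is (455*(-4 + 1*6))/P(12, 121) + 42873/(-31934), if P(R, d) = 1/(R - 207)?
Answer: -5666731173/31934 ≈ -1.7745e+5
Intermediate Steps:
P(R, d) = 1/(-207 + R)
(455*(-4 + 1*6))/P(12, 121) + 42873/(-31934) = (455*(-4 + 1*6))/(1/(-207 + 12)) + 42873/(-31934) = (455*(-4 + 6))/(1/(-195)) + 42873*(-1/31934) = (455*2)/(-1/195) - 42873/31934 = 910*(-195) - 42873/31934 = -177450 - 42873/31934 = -5666731173/31934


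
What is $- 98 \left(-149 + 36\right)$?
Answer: $11074$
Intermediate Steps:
$- 98 \left(-149 + 36\right) = \left(-98\right) \left(-113\right) = 11074$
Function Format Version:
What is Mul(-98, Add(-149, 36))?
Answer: 11074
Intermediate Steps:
Mul(-98, Add(-149, 36)) = Mul(-98, -113) = 11074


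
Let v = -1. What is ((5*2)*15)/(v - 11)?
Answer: -25/2 ≈ -12.500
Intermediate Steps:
((5*2)*15)/(v - 11) = ((5*2)*15)/(-1 - 11) = (10*15)/(-12) = 150*(-1/12) = -25/2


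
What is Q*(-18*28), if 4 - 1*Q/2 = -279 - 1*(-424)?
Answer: 142128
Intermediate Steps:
Q = -282 (Q = 8 - 2*(-279 - 1*(-424)) = 8 - 2*(-279 + 424) = 8 - 2*145 = 8 - 290 = -282)
Q*(-18*28) = -(-5076)*28 = -282*(-504) = 142128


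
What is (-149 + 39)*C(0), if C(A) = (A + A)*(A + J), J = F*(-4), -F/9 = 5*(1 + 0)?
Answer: 0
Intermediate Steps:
F = -45 (F = -45*(1 + 0) = -45 ≈ -45.000)
J = 180 (J = -45*(-4) = 180)
C(A) = 2*A*(180 + A) (C(A) = (A + A)*(A + 180) = (2*A)*(180 + A) = 2*A*(180 + A))
(-149 + 39)*C(0) = (-149 + 39)*(2*0*(180 + 0)) = -220*0*180 = -110*0 = 0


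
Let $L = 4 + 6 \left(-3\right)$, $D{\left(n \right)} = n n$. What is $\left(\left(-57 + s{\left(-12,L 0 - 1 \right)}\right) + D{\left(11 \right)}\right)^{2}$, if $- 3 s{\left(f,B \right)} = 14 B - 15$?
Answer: $\frac{48841}{9} \approx 5426.8$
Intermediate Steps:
$D{\left(n \right)} = n^{2}$
$L = -14$ ($L = 4 - 18 = -14$)
$s{\left(f,B \right)} = 5 - \frac{14 B}{3}$ ($s{\left(f,B \right)} = - \frac{14 B - 15}{3} = - \frac{-15 + 14 B}{3} = 5 - \frac{14 B}{3}$)
$\left(\left(-57 + s{\left(-12,L 0 - 1 \right)}\right) + D{\left(11 \right)}\right)^{2} = \left(\left(-57 + \left(5 - \frac{14 \left(\left(-14\right) 0 - 1\right)}{3}\right)\right) + 11^{2}\right)^{2} = \left(\left(-57 + \left(5 - \frac{14 \left(0 - 1\right)}{3}\right)\right) + 121\right)^{2} = \left(\left(-57 + \left(5 - - \frac{14}{3}\right)\right) + 121\right)^{2} = \left(\left(-57 + \left(5 + \frac{14}{3}\right)\right) + 121\right)^{2} = \left(\left(-57 + \frac{29}{3}\right) + 121\right)^{2} = \left(- \frac{142}{3} + 121\right)^{2} = \left(\frac{221}{3}\right)^{2} = \frac{48841}{9}$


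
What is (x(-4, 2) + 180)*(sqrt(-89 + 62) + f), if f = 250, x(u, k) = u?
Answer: 44000 + 528*I*sqrt(3) ≈ 44000.0 + 914.52*I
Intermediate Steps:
(x(-4, 2) + 180)*(sqrt(-89 + 62) + f) = (-4 + 180)*(sqrt(-89 + 62) + 250) = 176*(sqrt(-27) + 250) = 176*(3*I*sqrt(3) + 250) = 176*(250 + 3*I*sqrt(3)) = 44000 + 528*I*sqrt(3)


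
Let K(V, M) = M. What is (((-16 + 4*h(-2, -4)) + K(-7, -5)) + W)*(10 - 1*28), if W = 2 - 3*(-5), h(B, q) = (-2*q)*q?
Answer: 2376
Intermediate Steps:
h(B, q) = -2*q²
W = 17 (W = 2 + 15 = 17)
(((-16 + 4*h(-2, -4)) + K(-7, -5)) + W)*(10 - 1*28) = (((-16 + 4*(-2*(-4)²)) - 5) + 17)*(10 - 1*28) = (((-16 + 4*(-2*16)) - 5) + 17)*(10 - 28) = (((-16 + 4*(-32)) - 5) + 17)*(-18) = (((-16 - 128) - 5) + 17)*(-18) = ((-144 - 5) + 17)*(-18) = (-149 + 17)*(-18) = -132*(-18) = 2376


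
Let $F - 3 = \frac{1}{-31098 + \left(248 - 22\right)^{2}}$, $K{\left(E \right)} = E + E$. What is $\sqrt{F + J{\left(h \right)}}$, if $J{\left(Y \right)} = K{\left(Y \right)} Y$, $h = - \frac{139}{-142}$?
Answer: $\frac{\sqrt{2472925806078}}{709219} \approx 2.2173$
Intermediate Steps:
$K{\left(E \right)} = 2 E$
$h = \frac{139}{142}$ ($h = \left(-139\right) \left(- \frac{1}{142}\right) = \frac{139}{142} \approx 0.97887$)
$F = \frac{59935}{19978}$ ($F = 3 + \frac{1}{-31098 + \left(248 - 22\right)^{2}} = 3 + \frac{1}{-31098 + 226^{2}} = 3 + \frac{1}{-31098 + 51076} = 3 + \frac{1}{19978} = \frac{59935}{19978} \approx 3.0$)
$J{\left(Y \right)} = 2 Y^{2}$ ($J{\left(Y \right)} = 2 Y Y = 2 Y^{2}$)
$\sqrt{F + J{\left(h \right)}} = \sqrt{\frac{59935}{19978} + 2 \left(\frac{139}{142}\right)^{2}} = \sqrt{\frac{59935}{19978} + 2 \cdot \frac{19321}{20164}} = \sqrt{\frac{59935}{19978} + \frac{19321}{10082}} = \sqrt{\frac{247564902}{50354549}} = \frac{\sqrt{2472925806078}}{709219}$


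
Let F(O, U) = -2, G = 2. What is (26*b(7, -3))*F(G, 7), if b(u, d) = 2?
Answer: -104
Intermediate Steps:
(26*b(7, -3))*F(G, 7) = (26*2)*(-2) = 52*(-2) = -104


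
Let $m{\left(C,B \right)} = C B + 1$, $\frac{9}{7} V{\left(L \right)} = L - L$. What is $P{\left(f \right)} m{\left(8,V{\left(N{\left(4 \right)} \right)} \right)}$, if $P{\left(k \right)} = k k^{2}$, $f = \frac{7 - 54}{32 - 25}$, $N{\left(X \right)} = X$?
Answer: $- \frac{103823}{343} \approx -302.69$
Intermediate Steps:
$f = - \frac{47}{7} \approx -6.7143$
$V{\left(L \right)} = 0$ ($V{\left(L \right)} = \frac{7 \left(L - L\right)}{9} = \frac{7}{9} \cdot 0 = 0$)
$m{\left(C,B \right)} = 1 + B C$ ($m{\left(C,B \right)} = B C + 1 = 1 + B C$)
$P{\left(k \right)} = k^{3}$
$P{\left(f \right)} m{\left(8,V{\left(N{\left(4 \right)} \right)} \right)} = \left(- \frac{47}{7}\right)^{3} \left(1 + 0 \cdot 8\right) = - \frac{103823 \left(1 + 0\right)}{343} = \left(- \frac{103823}{343}\right) 1 = - \frac{103823}{343}$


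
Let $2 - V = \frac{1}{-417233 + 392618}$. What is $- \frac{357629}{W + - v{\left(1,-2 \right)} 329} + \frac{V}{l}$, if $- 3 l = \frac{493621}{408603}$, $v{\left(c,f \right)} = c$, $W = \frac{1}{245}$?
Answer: $\frac{117749998754291351}{108819707074740} \approx 1082.1$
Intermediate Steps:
$W = \frac{1}{245} \approx 0.0040816$
$l = - \frac{493621}{1225809}$ ($l = - \frac{493621 \cdot \frac{1}{408603}}{3} = \left(- \frac{1}{3}\right) \frac{493621}{408603} = - \frac{493621}{1225809} \approx -0.40269$)
$V = \frac{49231}{24615}$ ($V = 2 - \frac{1}{-417233 + 392618} = 2 - \frac{1}{-24615} = 2 - - \frac{1}{24615} = 2 + \frac{1}{24615} = \frac{49231}{24615} \approx 2.0$)
$- \frac{357629}{W + - v{\left(1,-2 \right)} 329} + \frac{V}{l} = - \frac{357629}{\frac{1}{245} + \left(-1\right) 1 \cdot 329} + \frac{49231}{24615 \left(- \frac{493621}{1225809}\right)} = - \frac{357629}{\frac{1}{245} - 329} + \frac{49231}{24615} \left(- \frac{1225809}{493621}\right) = - \frac{357629}{\frac{1}{245} - 329} - \frac{6705311431}{1350053435} = - \frac{357629}{- \frac{80604}{245}} - \frac{6705311431}{1350053435} = \left(-357629\right) \left(- \frac{245}{80604}\right) - \frac{6705311431}{1350053435} = \frac{87619105}{80604} - \frac{6705311431}{1350053435} = \frac{117749998754291351}{108819707074740}$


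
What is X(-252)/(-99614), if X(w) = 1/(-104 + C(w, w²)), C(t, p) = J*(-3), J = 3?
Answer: 1/11256382 ≈ 8.8839e-8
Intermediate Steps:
C(t, p) = -9 (C(t, p) = 3*(-3) = -9)
X(w) = -1/113 (X(w) = 1/(-104 - 9) = 1/(-113) = -1/113)
X(-252)/(-99614) = -1/113/(-99614) = -1/113*(-1/99614) = 1/11256382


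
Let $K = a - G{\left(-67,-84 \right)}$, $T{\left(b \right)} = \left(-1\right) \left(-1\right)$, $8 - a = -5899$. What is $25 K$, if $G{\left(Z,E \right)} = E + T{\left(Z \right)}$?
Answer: $149750$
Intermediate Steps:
$a = 5907$ ($a = 8 - -5899 = 8 + 5899 = 5907$)
$T{\left(b \right)} = 1$
$G{\left(Z,E \right)} = 1 + E$ ($G{\left(Z,E \right)} = E + 1 = 1 + E$)
$K = 5990$ ($K = 5907 - \left(1 - 84\right) = 5907 - -83 = 5907 + 83 = 5990$)
$25 K = 25 \cdot 5990 = 149750$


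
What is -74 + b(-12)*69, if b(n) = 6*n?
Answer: -5042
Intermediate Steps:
-74 + b(-12)*69 = -74 + (6*(-12))*69 = -74 - 72*69 = -74 - 4968 = -5042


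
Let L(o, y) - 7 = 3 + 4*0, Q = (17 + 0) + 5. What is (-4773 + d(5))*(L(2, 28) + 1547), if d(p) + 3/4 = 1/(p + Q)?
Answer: -89192053/12 ≈ -7.4327e+6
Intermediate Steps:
Q = 22 (Q = 17 + 5 = 22)
d(p) = -3/4 + 1/(22 + p) (d(p) = -3/4 + 1/(p + 22) = -3/4 + 1/(22 + p))
L(o, y) = 10 (L(o, y) = 7 + (3 + 4*0) = 7 + (3 + 0) = 7 + 3 = 10)
(-4773 + d(5))*(L(2, 28) + 1547) = (-4773 + (-62 - 3*5)/(4*(22 + 5)))*(10 + 1547) = (-4773 + (1/4)*(-62 - 15)/27)*1557 = (-4773 + (1/4)*(1/27)*(-77))*1557 = (-4773 - 77/108)*1557 = -515561/108*1557 = -89192053/12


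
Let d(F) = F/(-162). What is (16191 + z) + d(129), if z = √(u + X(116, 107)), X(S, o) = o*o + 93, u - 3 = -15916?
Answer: 874271/54 + I*√4371 ≈ 16190.0 + 66.114*I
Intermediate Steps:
u = -15913 (u = 3 - 15916 = -15913)
d(F) = -F/162 (d(F) = F*(-1/162) = -F/162)
X(S, o) = 93 + o² (X(S, o) = o² + 93 = 93 + o²)
z = I*√4371 (z = √(-15913 + (93 + 107²)) = √(-15913 + (93 + 11449)) = √(-15913 + 11542) = √(-4371) = I*√4371 ≈ 66.114*I)
(16191 + z) + d(129) = (16191 + I*√4371) - 1/162*129 = (16191 + I*√4371) - 43/54 = 874271/54 + I*√4371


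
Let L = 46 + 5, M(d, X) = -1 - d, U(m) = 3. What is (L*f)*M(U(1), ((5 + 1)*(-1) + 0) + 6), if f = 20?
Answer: -4080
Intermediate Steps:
L = 51
(L*f)*M(U(1), ((5 + 1)*(-1) + 0) + 6) = (51*20)*(-1 - 1*3) = 1020*(-1 - 3) = 1020*(-4) = -4080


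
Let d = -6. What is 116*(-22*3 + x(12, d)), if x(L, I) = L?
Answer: -6264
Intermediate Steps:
116*(-22*3 + x(12, d)) = 116*(-22*3 + 12) = 116*(-66 + 12) = 116*(-54) = -6264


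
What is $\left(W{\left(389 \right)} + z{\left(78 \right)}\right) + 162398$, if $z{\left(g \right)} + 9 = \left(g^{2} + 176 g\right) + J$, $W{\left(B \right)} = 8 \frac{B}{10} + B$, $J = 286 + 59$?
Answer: $\frac{916231}{5} \approx 1.8325 \cdot 10^{5}$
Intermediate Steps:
$J = 345$
$W{\left(B \right)} = \frac{9 B}{5}$ ($W{\left(B \right)} = 8 B \frac{1}{10} + B = 8 \frac{B}{10} + B = \frac{4 B}{5} + B = \frac{9 B}{5}$)
$z{\left(g \right)} = 336 + g^{2} + 176 g$ ($z{\left(g \right)} = -9 + \left(\left(g^{2} + 176 g\right) + 345\right) = -9 + \left(345 + g^{2} + 176 g\right) = 336 + g^{2} + 176 g$)
$\left(W{\left(389 \right)} + z{\left(78 \right)}\right) + 162398 = \left(\frac{9}{5} \cdot 389 + \left(336 + 78^{2} + 176 \cdot 78\right)\right) + 162398 = \left(\frac{3501}{5} + \left(336 + 6084 + 13728\right)\right) + 162398 = \left(\frac{3501}{5} + 20148\right) + 162398 = \frac{104241}{5} + 162398 = \frac{916231}{5}$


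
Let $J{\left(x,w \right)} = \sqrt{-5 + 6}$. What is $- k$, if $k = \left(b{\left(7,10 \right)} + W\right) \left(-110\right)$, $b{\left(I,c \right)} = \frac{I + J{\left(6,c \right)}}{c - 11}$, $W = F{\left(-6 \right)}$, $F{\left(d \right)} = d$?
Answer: $-1540$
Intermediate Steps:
$J{\left(x,w \right)} = 1$ ($J{\left(x,w \right)} = \sqrt{1} = 1$)
$W = -6$
$b{\left(I,c \right)} = \frac{1 + I}{-11 + c}$ ($b{\left(I,c \right)} = \frac{I + 1}{c - 11} = \frac{1 + I}{-11 + c}$)
$k = 1540$ ($k = \left(\frac{1 + 7}{-11 + 10} - 6\right) \left(-110\right) = \left(\frac{1}{-1} \cdot 8 - 6\right) \left(-110\right) = \left(\left(-1\right) 8 - 6\right) \left(-110\right) = \left(-8 - 6\right) \left(-110\right) = \left(-14\right) \left(-110\right) = 1540$)
$- k = \left(-1\right) 1540 = -1540$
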